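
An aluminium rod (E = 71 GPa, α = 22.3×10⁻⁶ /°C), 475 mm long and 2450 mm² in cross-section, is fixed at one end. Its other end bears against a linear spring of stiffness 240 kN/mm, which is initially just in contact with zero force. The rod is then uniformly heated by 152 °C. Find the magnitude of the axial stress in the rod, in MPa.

σ ≈ 95.3 MPa (compressive)

Free thermal expansion: δ_free = αΔT L = 22.3×10⁻⁶ × 152 × 475 = 1.61 mm.
With a force P in the spring, the elastic change of the rod is PL/(AE) and that of the spring is P/k; compatibility requires their sum to equal δ_free.
So P = δ_free / [L/(AE) + 1/k] = 1.61 / [ 475/(2450×71×10³) + 1/(240×10³) ].
P = 1.61 / 6.897×10⁻⁶ = 233400 N.
σ = P/A = 233400/2450 = 95.28 MPa.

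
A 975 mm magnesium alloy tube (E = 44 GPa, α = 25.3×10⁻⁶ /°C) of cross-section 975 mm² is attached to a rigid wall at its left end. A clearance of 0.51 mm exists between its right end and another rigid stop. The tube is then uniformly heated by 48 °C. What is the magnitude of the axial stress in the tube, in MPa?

σ ≈ 30.4 MPa (compressive)

Free thermal elongation = αΔT L = 25.3×10⁻⁶ × 48 × 975 = 1.184 mm.
After closing the 0.51 mm clearance, 1.184 − 0.51 = 0.674 mm of expansion remains to be suppressed by the wall.
That suppressed elongation corresponds to σ = E·Δ/L = 44×10³ × 0.674/975 = 30.42 MPa.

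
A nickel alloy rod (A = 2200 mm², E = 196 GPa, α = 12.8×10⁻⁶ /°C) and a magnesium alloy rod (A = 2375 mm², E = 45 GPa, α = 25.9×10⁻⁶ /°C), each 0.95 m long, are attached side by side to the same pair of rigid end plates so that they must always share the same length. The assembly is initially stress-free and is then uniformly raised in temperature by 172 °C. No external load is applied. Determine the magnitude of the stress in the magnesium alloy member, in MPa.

σ ≈ 81.3 MPa (compressive)

Equilibrium of a rigid end plate with no external load gives equal and opposite internal forces ±P in the two members. Since α_{magnesium alloy} > α_{nickel alloy}, heating drives the magnesium alloy into compression and the nickel alloy into tension.
Equating the net (thermal + elastic) strains gives |α₁ − α₂|·ΔT = P·[1/(A₁E₁) + 1/(A₂E₂)].
|α₁ − α₂|·ΔT = 13.1×10⁻⁶ × 172 = 0.002253.
1/(A₁E₁) + 1/(A₂E₂) = 1/(2200×196×10³) + 1/(2375×45×10³) = 1.168×10⁻⁸ N⁻¹.
So P = 0.002253 / 1.168×10⁻⁸ = 193 kN.
σ_{magnesium alloy} = P/A₂ = 193000/2375 = 81.25 MPa, compressive.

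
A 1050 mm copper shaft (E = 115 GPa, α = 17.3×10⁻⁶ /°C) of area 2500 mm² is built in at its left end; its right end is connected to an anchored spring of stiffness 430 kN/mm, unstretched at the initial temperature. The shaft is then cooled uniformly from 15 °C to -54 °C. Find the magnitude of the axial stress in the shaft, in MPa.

Free thermal contraction: δ_free = αΔT L = 17.3×10⁻⁶ × 69 × 1050 = 1.253 mm.
Let P be the tensile force in the spring. The shaft extends elastically by PL/(AE) and the spring stretches by P/k; together these equal δ_free.
P [ L/(AE) + 1/k ] = δ_free → P [ 1050/(2500×115×10³) + 1/(430×10³) ] = 1.253.
P = 1.253 / 5.978×10⁻⁶ = 209700 N.
σ = P/A = 209700/2500 = 83.87 MPa.

σ ≈ 83.9 MPa (tensile)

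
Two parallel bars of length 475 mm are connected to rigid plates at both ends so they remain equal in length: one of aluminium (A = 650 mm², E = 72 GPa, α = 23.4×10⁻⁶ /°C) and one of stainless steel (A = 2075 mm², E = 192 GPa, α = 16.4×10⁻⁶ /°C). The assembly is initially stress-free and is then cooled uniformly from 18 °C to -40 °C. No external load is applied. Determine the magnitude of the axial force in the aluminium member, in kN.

The aluminium has the larger α, so on cooling it would change length more than the stainless steel if both were free. The rigid plates force a common final length, so the aluminium is put into tension and the stainless steel into compression, with equal and opposite forces P (no external load).
Compatibility of the two members (thermal + elastic change equal): (α₁ − α₂)ΔT = P·[1/(A₁E₁) + 1/(A₂E₂)].
|α₁ − α₂|·ΔT = 7×10⁻⁶ × 58 = 0.000406.
1/(A₁E₁) + 1/(A₂E₂) = 1/(650×72×10³) + 1/(2075×192×10³) = 2.388×10⁻⁸ N⁻¹.
P = 0.000406 / 2.388×10⁻⁸ = 17000 N = 17 kN.

P ≈ 17 kN (tensile in the aluminium)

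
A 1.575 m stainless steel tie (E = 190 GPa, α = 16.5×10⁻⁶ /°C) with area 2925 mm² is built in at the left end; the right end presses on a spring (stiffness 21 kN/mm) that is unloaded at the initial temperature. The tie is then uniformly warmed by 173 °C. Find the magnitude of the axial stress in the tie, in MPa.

σ ≈ 30.5 MPa (compressive)

The unrestrained thermal change is αΔT L = 16.5×10⁻⁶ × 173 × 1575 = 4.496 mm.
With a force P in the spring, the elastic change of the tie is PL/(AE) and that of the spring is P/k; compatibility requires their sum to equal δ_free.
So P = δ_free / [L/(AE) + 1/k] = 4.496 / [ 1575/(2925×190×10³) + 1/(21×10³) ].
P = 4.496 / 5.045×10⁻⁵ = 89110 N.
σ = P/A = 89110/2925 = 30.46 MPa.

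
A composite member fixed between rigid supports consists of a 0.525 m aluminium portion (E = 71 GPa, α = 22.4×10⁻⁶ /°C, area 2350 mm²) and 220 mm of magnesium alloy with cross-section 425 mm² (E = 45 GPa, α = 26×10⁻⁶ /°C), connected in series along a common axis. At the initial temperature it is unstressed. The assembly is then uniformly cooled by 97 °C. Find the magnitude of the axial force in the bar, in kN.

With the walls removed the bar would change length by δ_free = Σ αᵢΔT Lᵢ = 22.4×10⁻⁶×97×525 + 26×10⁻⁶×97×220 = 1.696 mm.
The rigid supports impose zero overall length change; the single axial force P common to all segments must satisfy P Σ Lᵢ/(AᵢEᵢ) = δ_free.
Σ Lᵢ/(AᵢEᵢ) = 525/(2350×71×10³) + 220/(425×45×10³) = 1.465×10⁻⁵ mm/N.
So P = 1.696 / 1.465×10⁻⁵ = 115.7 kN, tensile.

P ≈ 116 kN (tensile)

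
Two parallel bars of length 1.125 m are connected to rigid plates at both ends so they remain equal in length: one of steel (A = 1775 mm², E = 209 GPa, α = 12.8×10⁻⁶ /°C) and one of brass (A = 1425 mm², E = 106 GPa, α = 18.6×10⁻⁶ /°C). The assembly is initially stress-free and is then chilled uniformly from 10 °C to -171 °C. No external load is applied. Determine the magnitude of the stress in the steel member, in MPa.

σ ≈ 63.5 MPa (compressive)

Equilibrium of a rigid end plate with no external load gives equal and opposite internal forces ±P in the two members. Since α_{brass} > α_{steel}, cooling drives the brass into tension and the steel into compression.
Equating the net (thermal + elastic) strains gives |α₁ − α₂|·ΔT = P·[1/(A₁E₁) + 1/(A₂E₂)].
|α₁ − α₂|·ΔT = 5.8×10⁻⁶ × 181 = 0.00105.
1/(A₁E₁) + 1/(A₂E₂) = 1/(1775×209×10³) + 1/(1425×106×10³) = 9.316×10⁻⁹ N⁻¹.
So P = 0.00105 / 9.316×10⁻⁹ = 112.7 kN.
σ_{steel} = P/A₁ = 112700/1775 = 63.49 MPa, compressive.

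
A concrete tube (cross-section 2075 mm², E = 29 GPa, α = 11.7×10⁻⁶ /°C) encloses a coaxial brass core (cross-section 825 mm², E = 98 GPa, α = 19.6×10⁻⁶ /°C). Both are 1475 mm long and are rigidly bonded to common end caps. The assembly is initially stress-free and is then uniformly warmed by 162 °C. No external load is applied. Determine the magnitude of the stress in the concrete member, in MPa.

σ ≈ 21.3 MPa (tensile)

The brass has the larger α, so on heating it would change length more than the concrete if both were free. The rigid plates force a common final length, so the brass is put into compression and the concrete into tension, with equal and opposite forces P (no external load).
Setting the final lengths equal and cancelling L: (α₁ − α₂)ΔT = P/(A₁E₁) + P/(A₂E₂).
|α₁ − α₂|·ΔT = 7.9×10⁻⁶ × 162 = 0.00128.
1/(A₁E₁) + 1/(A₂E₂) = 1/(2075×29×10³) + 1/(825×98×10³) = 2.899×10⁻⁸ N⁻¹.
P = 0.00128 / 2.899×10⁻⁸ = 44150 N = 44.15 kN.
σ_{concrete} = P/A₁ = 44150/2075 = 21.28 MPa, tensile.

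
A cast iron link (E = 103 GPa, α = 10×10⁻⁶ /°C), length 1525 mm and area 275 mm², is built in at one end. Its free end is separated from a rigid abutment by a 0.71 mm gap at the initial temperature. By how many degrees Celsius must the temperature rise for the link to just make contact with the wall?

Contact occurs when the free expansion equals the gap: αΔT L = 0.71 mm.
ΔT = 0.71 / (10×10⁻⁶ × 1525) = 46.56 °C.

ΔT ≈ 46.6 °C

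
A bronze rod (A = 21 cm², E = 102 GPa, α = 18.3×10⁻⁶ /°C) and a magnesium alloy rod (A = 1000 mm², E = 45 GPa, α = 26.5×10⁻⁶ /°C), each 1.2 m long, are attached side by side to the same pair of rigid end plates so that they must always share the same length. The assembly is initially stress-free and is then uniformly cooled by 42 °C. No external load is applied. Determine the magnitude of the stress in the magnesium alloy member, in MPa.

σ ≈ 12.8 MPa (tensile)

The magnesium alloy has the larger α, so on cooling it would change length more than the bronze if both were free. The rigid plates force a common final length, so the magnesium alloy is put into tension and the bronze into compression, with equal and opposite forces P (no external load).
Compatibility of the two members (thermal + elastic change equal): (α₁ − α₂)ΔT = P·[1/(A₁E₁) + 1/(A₂E₂)].
|α₁ − α₂|·ΔT = 8.2×10⁻⁶ × 42 = 0.0003444.
1/(A₁E₁) + 1/(A₂E₂) = 1/(2100×102×10³) + 1/(1000×45×10³) = 2.689×10⁻⁸ N⁻¹.
So P = 0.0003444 / 2.689×10⁻⁸ = 12.81 kN.
σ_{magnesium alloy} = P/A₂ = 12810/1000 = 12.81 MPa, tensile.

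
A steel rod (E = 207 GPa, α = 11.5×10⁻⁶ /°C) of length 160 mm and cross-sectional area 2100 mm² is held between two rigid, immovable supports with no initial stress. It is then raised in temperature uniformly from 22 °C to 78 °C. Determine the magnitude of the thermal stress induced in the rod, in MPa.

σ ≈ 133 MPa (compressive)

The supports are rigid, so the total axial strain is zero. The restrained thermal strain is ε = αΔT = 11.5×10⁻⁶ × 56 = 644×10⁻⁶.
Hence σ = E·αΔT = 207×10³ × 644×10⁻⁶ = 133.3 MPa, compressive.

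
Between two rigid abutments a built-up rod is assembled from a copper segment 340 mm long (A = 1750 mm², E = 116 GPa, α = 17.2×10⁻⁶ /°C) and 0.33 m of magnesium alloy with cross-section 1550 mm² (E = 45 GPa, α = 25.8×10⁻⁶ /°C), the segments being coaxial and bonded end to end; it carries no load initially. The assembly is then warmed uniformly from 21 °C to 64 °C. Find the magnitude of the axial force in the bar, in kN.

P ≈ 96.4 kN (compressive)

If the supports were absent, the total length change would be Σ αᵢΔT Lᵢ = 17.2×10⁻⁶×43×340 + 25.8×10⁻⁶×43×330 = 0.6176 mm.
The rigid supports impose zero overall length change; the single axial force P common to all segments must satisfy P Σ Lᵢ/(AᵢEᵢ) = δ_free.
The series flexibility is Σ Lᵢ/(AᵢEᵢ) = 340/(1750×116×10³) + 330/(1550×45×10³) = 6.406×10⁻⁶ mm/N.
Hence P = δ_free / Σ(L/AE) = 0.6176/6.406×10⁻⁶ = 96.4 kN (compressive).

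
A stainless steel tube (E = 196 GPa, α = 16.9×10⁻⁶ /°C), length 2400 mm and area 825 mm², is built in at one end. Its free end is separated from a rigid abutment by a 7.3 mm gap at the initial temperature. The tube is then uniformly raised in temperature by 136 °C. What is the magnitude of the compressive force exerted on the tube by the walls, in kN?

Free thermal elongation = αΔT L = 16.9×10⁻⁶ × 136 × 2400 = 5.516 mm.
This is smaller than the 7.3 mm clearance, so the tube expands freely without reaching the stop — the stress is zero.

P ≈ 0 kN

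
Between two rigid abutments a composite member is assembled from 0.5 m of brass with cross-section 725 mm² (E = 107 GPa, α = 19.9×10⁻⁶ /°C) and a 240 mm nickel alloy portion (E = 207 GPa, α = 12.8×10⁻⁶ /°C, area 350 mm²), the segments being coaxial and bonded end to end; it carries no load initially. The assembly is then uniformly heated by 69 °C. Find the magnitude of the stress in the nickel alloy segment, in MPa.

If the supports were absent, the total length change would be Σ αᵢΔT Lᵢ = 19.9×10⁻⁶×69×500 + 12.8×10⁻⁶×69×240 = 0.8985 mm.
Since the ends are fixed, an axial force P builds up, equal in every segment, with P · Σ Lᵢ/(AᵢEᵢ) = δ_free.
Σ Lᵢ/(AᵢEᵢ) = 500/(725×107×10³) + 240/(350×207×10³) = 9.758×10⁻⁶ mm/N.
Hence P = δ_free / Σ(L/AE) = 0.8985/9.758×10⁻⁶ = 92.08 kN (compressive).
σ_{nickel alloy} = P / A = 92080 / 350 = 263.1 MPa.

σ ≈ 263 MPa (compressive)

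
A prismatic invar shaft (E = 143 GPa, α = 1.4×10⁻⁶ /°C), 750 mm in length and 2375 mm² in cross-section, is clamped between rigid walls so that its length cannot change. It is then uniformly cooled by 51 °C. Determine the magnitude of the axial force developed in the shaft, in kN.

P ≈ 24.2 kN (tensile)

With zero net strain, σ = E·αΔT = 143 GPa × 1.4×10⁻⁶ × 51 = 10.21 MPa.
P = AEαΔT = 2375 × 143×10³ × 1.4×10⁻⁶ × 51 = 24.25 kN (tensile).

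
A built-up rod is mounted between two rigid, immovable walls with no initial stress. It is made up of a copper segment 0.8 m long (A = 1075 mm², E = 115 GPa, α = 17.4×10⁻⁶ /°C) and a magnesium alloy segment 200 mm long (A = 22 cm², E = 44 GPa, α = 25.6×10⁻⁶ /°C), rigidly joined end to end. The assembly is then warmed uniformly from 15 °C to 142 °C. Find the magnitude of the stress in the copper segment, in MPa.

σ ≈ 263 MPa (compressive)

If the supports were absent, the total length change would be Σ αᵢΔT Lᵢ = 17.4×10⁻⁶×127×800 + 25.6×10⁻⁶×127×200 = 2.418 mm.
The rigid supports impose zero overall length change; the single axial force P common to all segments must satisfy P Σ Lᵢ/(AᵢEᵢ) = δ_free.
Σ Lᵢ/(AᵢEᵢ) = 800/(1075×115×10³) + 200/(2200×44×10³) = 8.537×10⁻⁶ mm/N.
So P = 2.418 / 8.537×10⁻⁶ = 283.2 kN, compressive.
σ_{copper} = P / A = 283200 / 1075 = 263.5 MPa.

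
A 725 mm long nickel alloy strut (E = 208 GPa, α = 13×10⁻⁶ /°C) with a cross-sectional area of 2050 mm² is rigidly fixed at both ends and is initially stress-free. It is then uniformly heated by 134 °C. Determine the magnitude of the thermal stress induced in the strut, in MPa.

σ ≈ 362 MPa (compressive)

Because both ends are immovable the net strain is zero, and the suppressed thermal strain is αΔT = 13×10⁻⁶ × 134 = 1742×10⁻⁶.
σ = EαΔT = 208×10³ × 13×10⁻⁶ × 134 = 362.3 MPa (compressive; the strut is trying to expand).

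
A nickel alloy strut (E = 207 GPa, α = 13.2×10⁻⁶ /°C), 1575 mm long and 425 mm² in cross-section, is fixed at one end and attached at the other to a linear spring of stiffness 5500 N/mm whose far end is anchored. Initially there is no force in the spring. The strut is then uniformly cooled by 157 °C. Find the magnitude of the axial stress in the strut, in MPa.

Free thermal contraction: δ_free = αΔT L = 13.2×10⁻⁶ × 157 × 1575 = 3.264 mm.
With a force P in the spring, the elastic change of the strut is PL/(AE) and that of the spring is P/k; compatibility requires their sum to equal δ_free.
So P = δ_free / [L/(AE) + 1/k] = 3.264 / [ 1575/(425×207×10³) + 1/(5500) ].
P = 3.264 / 0.0001997 = 16340 N.
σ = P/A = 16340/425 = 38.45 MPa.

σ ≈ 38.5 MPa (tensile)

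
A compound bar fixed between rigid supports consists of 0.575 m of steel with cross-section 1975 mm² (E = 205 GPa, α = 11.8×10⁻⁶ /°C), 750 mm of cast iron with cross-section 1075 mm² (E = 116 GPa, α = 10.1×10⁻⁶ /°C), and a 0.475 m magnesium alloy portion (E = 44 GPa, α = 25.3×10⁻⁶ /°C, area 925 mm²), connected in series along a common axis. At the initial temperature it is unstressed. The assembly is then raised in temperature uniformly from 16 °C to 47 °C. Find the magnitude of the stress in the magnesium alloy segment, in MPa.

σ ≈ 46.3 MPa (compressive)

Free thermal expansion of the whole bar: Σ αᵢΔT Lᵢ = 11.8×10⁻⁶×31×575 + 10.1×10⁻⁶×31×750 + 25.3×10⁻⁶×31×475 = 0.8177 mm.
The walls prevent any net length change, so an axial force P (same in every segment) develops. Compatibility: P · Σ Lᵢ/(AᵢEᵢ) = δ_free.
Σ Lᵢ/(AᵢEᵢ) = 575/(1975×205×10³) + 750/(1075×116×10³) + 475/(925×44×10³) = 1.911×10⁻⁵ mm/N.
Hence P = δ_free / Σ(L/AE) = 0.8177/1.911×10⁻⁵ = 42.8 kN (compressive).
σ_{magnesium alloy} = P / A = 42800 / 925 = 46.27 MPa.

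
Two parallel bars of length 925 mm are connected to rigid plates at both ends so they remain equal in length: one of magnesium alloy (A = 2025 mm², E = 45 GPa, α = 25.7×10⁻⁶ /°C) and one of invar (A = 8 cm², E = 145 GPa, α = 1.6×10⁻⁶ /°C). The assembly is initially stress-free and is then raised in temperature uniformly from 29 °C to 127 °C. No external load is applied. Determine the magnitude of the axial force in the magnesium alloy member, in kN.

The magnesium alloy has the larger α, so on heating it would change length more than the invar if both were free. The rigid plates force a common final length, so the magnesium alloy is put into compression and the invar into tension, with equal and opposite forces P (no external load).
Setting the final lengths equal and cancelling L: (α₁ − α₂)ΔT = P/(A₁E₁) + P/(A₂E₂).
|α₁ − α₂|·ΔT = 24.1×10⁻⁶ × 98 = 0.002362.
1/(A₁E₁) + 1/(A₂E₂) = 1/(2025×45×10³) + 1/(800×145×10³) = 1.959×10⁻⁸ N⁻¹.
So P = 0.002362 / 1.959×10⁻⁸ = 120.5 kN.

P ≈ 121 kN (compressive in the magnesium alloy)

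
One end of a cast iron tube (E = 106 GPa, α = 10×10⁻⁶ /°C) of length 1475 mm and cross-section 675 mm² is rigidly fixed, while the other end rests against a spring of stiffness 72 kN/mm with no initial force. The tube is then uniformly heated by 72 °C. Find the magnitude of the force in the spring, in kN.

The unrestrained thermal change is αΔT L = 10×10⁻⁶ × 72 × 1475 = 1.062 mm.
With a force P in the spring, the elastic change of the tube is PL/(AE) and that of the spring is P/k; compatibility requires their sum to equal δ_free.
So P = δ_free / [L/(AE) + 1/k] = 1.062 / [ 1475/(675×106×10³) + 1/(72×10³) ].
P = 1.062 / 3.45×10⁻⁵ = 30780 N.

P ≈ 30.8 kN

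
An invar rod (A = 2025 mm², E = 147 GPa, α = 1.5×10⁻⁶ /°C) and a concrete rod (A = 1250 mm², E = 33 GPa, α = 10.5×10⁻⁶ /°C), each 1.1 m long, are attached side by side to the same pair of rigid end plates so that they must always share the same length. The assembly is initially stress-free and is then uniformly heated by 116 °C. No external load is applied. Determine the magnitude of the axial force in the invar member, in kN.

P ≈ 37.8 kN (tensile in the invar)

Both members must finish at the same length. With the larger α, the concrete tends to over-expand; the plates restrain it, putting the concrete in compression and the invar in tension. With no external load the two internal forces are equal and opposite, magnitude P.
Equating the net (thermal + elastic) strains gives |α₁ − α₂|·ΔT = P·[1/(A₁E₁) + 1/(A₂E₂)].
|α₁ − α₂|·ΔT = 9×10⁻⁶ × 116 = 0.001044.
1/(A₁E₁) + 1/(A₂E₂) = 1/(2025×147×10³) + 1/(1250×33×10³) = 2.76×10⁻⁸ N⁻¹.
So P = 0.001044 / 2.76×10⁻⁸ = 37.82 kN.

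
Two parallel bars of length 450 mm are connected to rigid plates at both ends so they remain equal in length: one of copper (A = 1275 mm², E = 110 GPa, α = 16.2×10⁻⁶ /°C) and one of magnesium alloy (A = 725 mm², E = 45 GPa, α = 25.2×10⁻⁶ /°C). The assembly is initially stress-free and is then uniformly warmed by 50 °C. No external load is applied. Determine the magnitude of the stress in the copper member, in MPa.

The magnesium alloy has the larger α, so on heating it would change length more than the copper if both were free. The rigid plates force a common final length, so the magnesium alloy is put into compression and the copper into tension, with equal and opposite forces P (no external load).
Setting the final lengths equal and cancelling L: (α₁ − α₂)ΔT = P/(A₁E₁) + P/(A₂E₂).
|α₁ − α₂|·ΔT = 9×10⁻⁶ × 50 = 0.00045.
1/(A₁E₁) + 1/(A₂E₂) = 1/(1275×110×10³) + 1/(725×45×10³) = 3.778×10⁻⁸ N⁻¹.
So P = 0.00045 / 3.778×10⁻⁸ = 11.91 kN.
σ_{copper} = P/A₁ = 11910/1275 = 9.342 MPa, tensile.

σ ≈ 9.34 MPa (tensile)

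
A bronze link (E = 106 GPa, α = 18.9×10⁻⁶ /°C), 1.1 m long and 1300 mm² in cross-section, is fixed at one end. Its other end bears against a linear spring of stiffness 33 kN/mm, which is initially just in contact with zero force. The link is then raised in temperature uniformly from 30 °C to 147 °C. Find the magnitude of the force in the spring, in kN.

If the spring were absent the link would lengthen by αΔT L = 18.9×10⁻⁶ × 117 × 1100 = 2.432 mm.
With a force P in the spring, the elastic change of the link is PL/(AE) and that of the spring is P/k; compatibility requires their sum to equal δ_free.
P [ L/(AE) + 1/k ] = δ_free → P [ 1100/(1300×106×10³) + 1/(33×10³) ] = 2.432.
P = 2.432 / 3.829×10⁻⁵ = 63530 N.

P ≈ 63.5 kN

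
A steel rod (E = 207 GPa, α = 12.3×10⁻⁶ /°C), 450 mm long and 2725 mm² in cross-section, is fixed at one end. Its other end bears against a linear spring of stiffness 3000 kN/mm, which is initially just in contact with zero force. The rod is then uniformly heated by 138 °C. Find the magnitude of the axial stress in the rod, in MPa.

σ ≈ 248 MPa (compressive)

Free thermal expansion: δ_free = αΔT L = 12.3×10⁻⁶ × 138 × 450 = 0.7638 mm.
Let P be the compressive force at the spring. The rod shortens elastically by PL/(AE) and the spring compresses by P/k; together these equal δ_free.
So P = δ_free / [L/(AE) + 1/k] = 0.7638 / [ 450/(2725×207×10³) + 1/(3000×10³) ].
P = 0.7638 / 1.131×10⁻⁶ = 675300 N.
σ = P/A = 675300/2725 = 247.8 MPa.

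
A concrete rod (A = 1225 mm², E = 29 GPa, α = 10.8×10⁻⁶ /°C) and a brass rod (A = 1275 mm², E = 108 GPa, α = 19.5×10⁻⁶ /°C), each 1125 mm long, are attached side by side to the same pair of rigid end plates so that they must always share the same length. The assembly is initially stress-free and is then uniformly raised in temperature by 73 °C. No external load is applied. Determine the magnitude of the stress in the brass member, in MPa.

The brass has the larger α, so on heating it would change length more than the concrete if both were free. The rigid plates force a common final length, so the brass is put into compression and the concrete into tension, with equal and opposite forces P (no external load).
Compatibility of the two members (thermal + elastic change equal): (α₁ − α₂)ΔT = P·[1/(A₁E₁) + 1/(A₂E₂)].
|α₁ − α₂|·ΔT = 8.7×10⁻⁶ × 73 = 0.0006351.
1/(A₁E₁) + 1/(A₂E₂) = 1/(1225×29×10³) + 1/(1275×108×10³) = 3.541×10⁻⁸ N⁻¹.
So P = 0.0006351 / 3.541×10⁻⁸ = 17.93 kN.
σ_{brass} = P/A₂ = 17930/1275 = 14.07 MPa, compressive.

σ ≈ 14.1 MPa (compressive)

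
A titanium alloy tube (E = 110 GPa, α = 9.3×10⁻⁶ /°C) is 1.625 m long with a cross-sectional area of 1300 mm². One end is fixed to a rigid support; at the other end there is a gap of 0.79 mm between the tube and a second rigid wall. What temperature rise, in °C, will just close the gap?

ΔT ≈ 52.3 °C

Contact occurs when the free expansion equals the gap: αΔT L = 0.79 mm.
ΔT = 0.79 / (9.3×10⁻⁶ × 1625) = 52.27 °C.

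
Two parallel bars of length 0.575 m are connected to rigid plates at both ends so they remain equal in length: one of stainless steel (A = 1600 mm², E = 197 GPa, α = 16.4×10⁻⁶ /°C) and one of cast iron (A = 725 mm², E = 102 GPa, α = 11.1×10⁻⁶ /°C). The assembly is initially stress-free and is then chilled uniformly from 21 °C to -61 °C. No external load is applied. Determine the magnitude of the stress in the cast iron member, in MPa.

σ ≈ 35.9 MPa (compressive)

Both members must finish at the same length. With the larger α, the stainless steel tends to over-contract; the plates restrain it, putting the stainless steel in tension and the cast iron in compression. With no external load the two internal forces are equal and opposite, magnitude P.
Equating the net (thermal + elastic) strains gives |α₁ − α₂|·ΔT = P·[1/(A₁E₁) + 1/(A₂E₂)].
|α₁ − α₂|·ΔT = 5.3×10⁻⁶ × 82 = 0.0004346.
1/(A₁E₁) + 1/(A₂E₂) = 1/(1600×197×10³) + 1/(725×102×10³) = 1.67×10⁻⁸ N⁻¹.
So P = 0.0004346 / 1.67×10⁻⁸ = 26.03 kN.
σ_{cast iron} = P/A₂ = 26030/725 = 35.91 MPa, compressive.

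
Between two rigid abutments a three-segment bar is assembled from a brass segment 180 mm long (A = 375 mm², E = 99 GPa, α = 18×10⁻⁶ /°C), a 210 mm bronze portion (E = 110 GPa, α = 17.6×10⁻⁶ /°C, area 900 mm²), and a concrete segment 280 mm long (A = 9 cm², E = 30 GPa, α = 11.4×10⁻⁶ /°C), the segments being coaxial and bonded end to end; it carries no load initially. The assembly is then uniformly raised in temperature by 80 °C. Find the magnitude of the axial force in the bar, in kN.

Free thermal expansion of the whole bar: Σ αᵢΔT Lᵢ = 18×10⁻⁶×80×180 + 17.6×10⁻⁶×80×210 + 11.4×10⁻⁶×80×280 = 0.8102 mm.
Since the ends are fixed, an axial force P builds up, equal in every segment, with P · Σ Lᵢ/(AᵢEᵢ) = δ_free.
The series flexibility is Σ Lᵢ/(AᵢEᵢ) = 180/(375×99×10³) + 210/(900×110×10³) + 280/(900×30×10³) = 1.734×10⁻⁵ mm/N.
P = 0.8102 / 1.734×10⁻⁵ = 46730 N = 46.73 kN, compressive.

P ≈ 46.7 kN (compressive)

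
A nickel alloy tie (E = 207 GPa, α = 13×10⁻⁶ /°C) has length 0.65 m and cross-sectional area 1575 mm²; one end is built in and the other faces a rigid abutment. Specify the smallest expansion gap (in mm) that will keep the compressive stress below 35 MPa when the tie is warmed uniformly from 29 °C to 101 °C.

g ≈ 0.498 mm

With no wall the tie would lengthen by αΔT L = 13×10⁻⁶ × 72 × 650 = 0.6084 mm.
At the allowable stress the elastic shortening the wall may impose is σL/E = 35 × 650 / (207×10³) = 0.1099 mm.
The gap must absorb the remainder: g_min = 0.6084 − 0.1099 = 0.4985 mm.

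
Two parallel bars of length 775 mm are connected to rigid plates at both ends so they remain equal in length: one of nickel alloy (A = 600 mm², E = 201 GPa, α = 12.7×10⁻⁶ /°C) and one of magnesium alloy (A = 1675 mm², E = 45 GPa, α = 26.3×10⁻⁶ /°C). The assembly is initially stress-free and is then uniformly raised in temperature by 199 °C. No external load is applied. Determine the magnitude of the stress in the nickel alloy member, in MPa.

σ ≈ 209 MPa (tensile)

Both members must finish at the same length. With the larger α, the magnesium alloy tends to over-expand; the plates restrain it, putting the magnesium alloy in compression and the nickel alloy in tension. With no external load the two internal forces are equal and opposite, magnitude P.
Compatibility of the two members (thermal + elastic change equal): (α₁ − α₂)ΔT = P·[1/(A₁E₁) + 1/(A₂E₂)].
|α₁ − α₂|·ΔT = 13.6×10⁻⁶ × 199 = 0.002706.
1/(A₁E₁) + 1/(A₂E₂) = 1/(600×201×10³) + 1/(1675×45×10³) = 2.156×10⁻⁸ N⁻¹.
So P = 0.002706 / 2.156×10⁻⁸ = 125.5 kN.
σ_{nickel alloy} = P/A₁ = 125500/600 = 209.2 MPa, tensile.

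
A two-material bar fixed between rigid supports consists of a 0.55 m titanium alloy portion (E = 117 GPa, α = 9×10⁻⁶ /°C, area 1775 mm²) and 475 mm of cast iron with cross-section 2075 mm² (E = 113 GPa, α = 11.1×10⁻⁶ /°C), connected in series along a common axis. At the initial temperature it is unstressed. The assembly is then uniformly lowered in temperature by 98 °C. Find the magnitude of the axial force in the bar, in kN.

P ≈ 214 kN (tensile)

With the walls removed the bar would change length by δ_free = Σ αᵢΔT Lᵢ = 9×10⁻⁶×98×550 + 11.1×10⁻⁶×98×475 = 1.002 mm.
The walls prevent any net length change, so an axial force P (same in every segment) develops. Compatibility: P · Σ Lᵢ/(AᵢEᵢ) = δ_free.
The series flexibility is Σ Lᵢ/(AᵢEᵢ) = 550/(1775×117×10³) + 475/(2075×113×10³) = 4.674×10⁻⁶ mm/N.
So P = 1.002 / 4.674×10⁻⁶ = 214.3 kN, tensile.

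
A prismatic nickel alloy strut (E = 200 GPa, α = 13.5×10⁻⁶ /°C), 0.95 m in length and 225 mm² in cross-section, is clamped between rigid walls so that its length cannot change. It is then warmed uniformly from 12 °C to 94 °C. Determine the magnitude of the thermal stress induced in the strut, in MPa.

The supports are rigid, so the total axial strain is zero. The restrained thermal strain is ε = αΔT = 13.5×10⁻⁶ × 82 = 1107×10⁻⁶.
The stress required to suppress this strain is σ = Eε = 200×10³ × 1107×10⁻⁶ = 221.4 MPa, compressive since the strut is trying to expand.

σ ≈ 221 MPa (compressive)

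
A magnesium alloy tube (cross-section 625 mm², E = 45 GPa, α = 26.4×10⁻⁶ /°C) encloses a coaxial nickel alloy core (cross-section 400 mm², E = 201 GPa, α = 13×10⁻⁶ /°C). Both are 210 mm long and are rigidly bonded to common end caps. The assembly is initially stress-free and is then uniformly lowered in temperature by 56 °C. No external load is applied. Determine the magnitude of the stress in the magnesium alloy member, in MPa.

Both members must finish at the same length. With the larger α, the magnesium alloy tends to over-contract; the plates restrain it, putting the magnesium alloy in tension and the nickel alloy in compression. With no external load the two internal forces are equal and opposite, magnitude P.
Compatibility of the two members (thermal + elastic change equal): (α₁ − α₂)ΔT = P·[1/(A₁E₁) + 1/(A₂E₂)].
|α₁ − α₂|·ΔT = 13.4×10⁻⁶ × 56 = 0.0007504.
1/(A₁E₁) + 1/(A₂E₂) = 1/(625×45×10³) + 1/(400×201×10³) = 4.799×10⁻⁸ N⁻¹.
So P = 0.0007504 / 4.799×10⁻⁸ = 15.64 kN.
σ_{magnesium alloy} = P/A₁ = 15640/625 = 25.02 MPa, tensile.

σ ≈ 25 MPa (tensile)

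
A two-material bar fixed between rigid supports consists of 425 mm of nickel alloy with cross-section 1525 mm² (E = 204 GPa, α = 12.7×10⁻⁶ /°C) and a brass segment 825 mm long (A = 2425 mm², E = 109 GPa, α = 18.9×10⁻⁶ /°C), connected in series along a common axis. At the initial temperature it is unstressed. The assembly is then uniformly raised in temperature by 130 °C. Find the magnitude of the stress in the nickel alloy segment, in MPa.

Free thermal expansion of the whole bar: Σ αᵢΔT Lᵢ = 12.7×10⁻⁶×130×425 + 18.9×10⁻⁶×130×825 = 2.729 mm.
The walls prevent any net length change, so an axial force P (same in every segment) develops. Compatibility: P · Σ Lᵢ/(AᵢEᵢ) = δ_free.
Σ Lᵢ/(AᵢEᵢ) = 425/(1525×204×10³) + 825/(2425×109×10³) = 4.487×10⁻⁶ mm/N.
So P = 2.729 / 4.487×10⁻⁶ = 608.1 kN, compressive.
σ_{nickel alloy} = P / A = 608100 / 1525 = 398.8 MPa.

σ ≈ 399 MPa (compressive)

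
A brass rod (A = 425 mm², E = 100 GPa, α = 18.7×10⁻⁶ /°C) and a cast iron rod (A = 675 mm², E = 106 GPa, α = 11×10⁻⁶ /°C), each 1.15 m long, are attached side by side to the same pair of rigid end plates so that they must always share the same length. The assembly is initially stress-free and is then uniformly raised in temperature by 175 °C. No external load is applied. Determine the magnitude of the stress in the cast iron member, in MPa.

The brass has the larger α, so on heating it would change length more than the cast iron if both were free. The rigid plates force a common final length, so the brass is put into compression and the cast iron into tension, with equal and opposite forces P (no external load).
Setting the final lengths equal and cancelling L: (α₁ − α₂)ΔT = P/(A₁E₁) + P/(A₂E₂).
|α₁ − α₂|·ΔT = 7.7×10⁻⁶ × 175 = 0.001347.
1/(A₁E₁) + 1/(A₂E₂) = 1/(425×100×10³) + 1/(675×106×10³) = 3.751×10⁻⁸ N⁻¹.
So P = 0.001347 / 3.751×10⁻⁸ = 35.93 kN.
σ_{cast iron} = P/A₂ = 35930/675 = 53.23 MPa, tensile.

σ ≈ 53.2 MPa (tensile)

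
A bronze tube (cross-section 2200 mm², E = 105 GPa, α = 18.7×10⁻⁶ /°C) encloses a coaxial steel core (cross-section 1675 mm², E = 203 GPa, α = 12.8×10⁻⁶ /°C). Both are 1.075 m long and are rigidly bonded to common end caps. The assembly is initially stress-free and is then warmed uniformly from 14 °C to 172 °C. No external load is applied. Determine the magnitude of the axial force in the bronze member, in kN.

Equilibrium of a rigid end plate with no external load gives equal and opposite internal forces ±P in the two members. Since α_{bronze} > α_{steel}, heating drives the bronze into compression and the steel into tension.
Equating the net (thermal + elastic) strains gives |α₁ − α₂|·ΔT = P·[1/(A₁E₁) + 1/(A₂E₂)].
|α₁ − α₂|·ΔT = 5.9×10⁻⁶ × 158 = 0.0009322.
1/(A₁E₁) + 1/(A₂E₂) = 1/(2200×105×10³) + 1/(1675×203×10³) = 7.27×10⁻⁹ N⁻¹.
So P = 0.0009322 / 7.27×10⁻⁹ = 128.2 kN.

P ≈ 128 kN (compressive in the bronze)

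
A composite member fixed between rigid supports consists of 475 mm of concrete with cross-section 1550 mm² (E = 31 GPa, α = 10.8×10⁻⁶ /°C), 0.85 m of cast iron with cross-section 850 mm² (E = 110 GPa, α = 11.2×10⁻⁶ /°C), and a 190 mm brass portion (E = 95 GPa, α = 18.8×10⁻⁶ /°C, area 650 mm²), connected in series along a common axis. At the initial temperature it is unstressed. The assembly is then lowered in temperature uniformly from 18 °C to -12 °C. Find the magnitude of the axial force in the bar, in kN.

P ≈ 24.8 kN (tensile)

Free thermal contraction of the whole bar: Σ αᵢΔT Lᵢ = 10.8×10⁻⁶×30×475 + 11.2×10⁻⁶×30×850 + 18.8×10⁻⁶×30×190 = 0.5467 mm.
Since the ends are fixed, an axial force P builds up, equal in every segment, with P · Σ Lᵢ/(AᵢEᵢ) = δ_free.
The series flexibility is Σ Lᵢ/(AᵢEᵢ) = 475/(1550×31×10³) + 850/(850×110×10³) + 190/(650×95×10³) = 2.205×10⁻⁵ mm/N.
P = 0.5467 / 2.205×10⁻⁵ = 24790 N = 24.79 kN, tensile.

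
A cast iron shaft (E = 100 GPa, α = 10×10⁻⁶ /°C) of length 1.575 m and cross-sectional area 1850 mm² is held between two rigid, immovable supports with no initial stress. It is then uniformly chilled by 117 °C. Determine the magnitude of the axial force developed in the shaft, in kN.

With zero net strain, σ = E·αΔT = 100 GPa × 10×10⁻⁶ × 117 = 117 MPa.
Axial force P = σA = 117 × 1850 = 216400 N = 216.4 kN, tensile.

P ≈ 216 kN (tensile)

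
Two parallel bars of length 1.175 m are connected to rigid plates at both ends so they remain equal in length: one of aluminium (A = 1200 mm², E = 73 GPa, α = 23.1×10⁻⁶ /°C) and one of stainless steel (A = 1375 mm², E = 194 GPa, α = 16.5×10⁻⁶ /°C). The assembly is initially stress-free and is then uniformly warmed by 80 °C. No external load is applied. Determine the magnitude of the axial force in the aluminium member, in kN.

Both members must finish at the same length. With the larger α, the aluminium tends to over-expand; the plates restrain it, putting the aluminium in compression and the stainless steel in tension. With no external load the two internal forces are equal and opposite, magnitude P.
Compatibility of the two members (thermal + elastic change equal): (α₁ − α₂)ΔT = P·[1/(A₁E₁) + 1/(A₂E₂)].
|α₁ − α₂|·ΔT = 6.6×10⁻⁶ × 80 = 0.000528.
1/(A₁E₁) + 1/(A₂E₂) = 1/(1200×73×10³) + 1/(1375×194×10³) = 1.516×10⁻⁸ N⁻¹.
P = 0.000528 / 1.516×10⁻⁸ = 34820 N = 34.82 kN.

P ≈ 34.8 kN (compressive in the aluminium)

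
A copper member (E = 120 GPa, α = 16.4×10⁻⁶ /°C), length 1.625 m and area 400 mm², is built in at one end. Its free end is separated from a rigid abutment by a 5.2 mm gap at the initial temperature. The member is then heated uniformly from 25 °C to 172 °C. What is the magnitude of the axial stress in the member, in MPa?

σ ≈ 0 MPa

Free thermal elongation = αΔT L = 16.4×10⁻⁶ × 147 × 1625 = 3.918 mm.
This is smaller than the 5.2 mm clearance, so the member expands freely without reaching the stop — the stress is zero.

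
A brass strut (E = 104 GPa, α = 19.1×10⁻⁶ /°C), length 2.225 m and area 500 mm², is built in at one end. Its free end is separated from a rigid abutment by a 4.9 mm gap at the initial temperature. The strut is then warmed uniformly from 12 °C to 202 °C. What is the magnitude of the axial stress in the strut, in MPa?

If the wall were absent the strut would grow by αΔT L = 19.1×10⁻⁶ × 190 × 2225 = 8.075 mm.
After closing the 4.9 mm clearance, 8.075 − 4.9 = 3.175 mm of expansion remains to be suppressed by the wall.
That suppressed elongation corresponds to σ = E·Δ/L = 104×10³ × 3.175/2225 = 148.4 MPa.

σ ≈ 148 MPa (compressive)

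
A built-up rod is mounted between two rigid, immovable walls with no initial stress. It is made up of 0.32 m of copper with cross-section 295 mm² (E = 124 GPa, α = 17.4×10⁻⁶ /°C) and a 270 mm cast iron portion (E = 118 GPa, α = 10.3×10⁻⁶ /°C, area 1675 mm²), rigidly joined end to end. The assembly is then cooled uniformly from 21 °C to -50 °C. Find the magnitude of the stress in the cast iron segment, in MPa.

With the walls removed the bar would change length by δ_free = Σ αᵢΔT Lᵢ = 17.4×10⁻⁶×71×320 + 10.3×10⁻⁶×71×270 = 0.5928 mm.
Since the ends are fixed, an axial force P builds up, equal in every segment, with P · Σ Lᵢ/(AᵢEᵢ) = δ_free.
Σ Lᵢ/(AᵢEᵢ) = 320/(295×124×10³) + 270/(1675×118×10³) = 1.011×10⁻⁵ mm/N.
P = 0.5928 / 1.011×10⁻⁵ = 58610 N = 58.61 kN, tensile.
σ_{cast iron} = P / A = 58610 / 1675 = 34.99 MPa.

σ ≈ 35 MPa (tensile)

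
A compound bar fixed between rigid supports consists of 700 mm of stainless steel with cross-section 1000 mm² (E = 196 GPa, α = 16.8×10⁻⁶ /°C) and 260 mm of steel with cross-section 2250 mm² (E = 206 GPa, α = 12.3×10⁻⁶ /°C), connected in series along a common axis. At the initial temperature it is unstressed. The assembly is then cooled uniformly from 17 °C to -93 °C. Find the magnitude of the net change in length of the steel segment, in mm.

|ΔL| ≈ 0.128 mm

With the walls removed the bar would change length by δ_free = Σ αᵢΔT Lᵢ = 16.8×10⁻⁶×110×700 + 12.3×10⁻⁶×110×260 = 1.645 mm.
Since the ends are fixed, an axial force P builds up, equal in every segment, with P · Σ Lᵢ/(AᵢEᵢ) = δ_free.
The series flexibility is Σ Lᵢ/(AᵢEᵢ) = 700/(1000×196×10³) + 260/(2250×206×10³) = 4.132×10⁻⁶ mm/N.
Hence P = δ_free / Σ(L/AE) = 1.645/4.132×10⁻⁶ = 398.2 kN (tensile).
For the steel segment, free thermal change = 12.3×10⁻⁶×110×260 = 0.3518 mm and elastic change from P = 398200×260/(2250×206×10³) = 0.2234 mm; these oppose, so the net change is 0.128 mm (segment shortens).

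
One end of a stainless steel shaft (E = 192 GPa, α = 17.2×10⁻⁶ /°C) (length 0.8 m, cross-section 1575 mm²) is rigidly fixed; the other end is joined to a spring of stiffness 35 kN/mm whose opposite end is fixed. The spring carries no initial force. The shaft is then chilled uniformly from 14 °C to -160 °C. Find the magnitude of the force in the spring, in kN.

P ≈ 76.7 kN

Free thermal contraction: δ_free = αΔT L = 17.2×10⁻⁶ × 174 × 800 = 2.394 mm.
With a force P in the spring, the elastic change of the shaft is PL/(AE) and that of the spring is P/k; compatibility requires their sum to equal δ_free.
P [ L/(AE) + 1/k ] = δ_free → P [ 800/(1575×192×10³) + 1/(35×10³) ] = 2.394.
P = 2.394 / 3.122×10⁻⁵ = 76700 N.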